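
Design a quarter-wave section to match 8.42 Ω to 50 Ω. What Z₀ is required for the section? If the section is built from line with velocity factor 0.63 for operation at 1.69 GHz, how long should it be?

Z_qwt = √(Z_0·R_L) = √(50 × 8.42) = √421
λ = 0.63·c/f = 0.112 m, so l = λ/4 = 0.028 m

Z_qwt ≈ 20.5 Ω; length ≈ 2.8 cm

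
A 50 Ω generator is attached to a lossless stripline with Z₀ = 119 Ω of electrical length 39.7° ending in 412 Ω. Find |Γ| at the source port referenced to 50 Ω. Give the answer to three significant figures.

|Γ| ≈ 0.699

tan(βl) = 0.83
Z_in = Z_0·(Z_L + jZ_0·tanβl)/(Z_0 + jZ_L·tanβl) = 75.1 − j117 Ω
Γ_s = (Z_in − Z_s)/(Z_in + Z_s) = (25.1 − j117)/(125 − j117), |Γ_s| = 0.699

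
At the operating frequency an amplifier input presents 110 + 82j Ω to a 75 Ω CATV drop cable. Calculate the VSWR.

VSWR ≈ 2.58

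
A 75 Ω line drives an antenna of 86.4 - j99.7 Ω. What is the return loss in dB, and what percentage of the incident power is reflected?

RL ≈ 5.53 dB; 28% of incident power reflected

Γ = (11.4 − j99.7)/(161.4 − j99.7), |Γ| = 0.529
RL = −20·log₁₀(0.529) = 5.53 dB
P_refl/P_inc = |Γ|² = 0.28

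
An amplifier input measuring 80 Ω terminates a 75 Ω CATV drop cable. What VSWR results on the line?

VSWR ≈ 1.07

For a purely resistive load, VSWR = R_L/Z_0 or Z_0/R_L (whichever > 1) = 80/75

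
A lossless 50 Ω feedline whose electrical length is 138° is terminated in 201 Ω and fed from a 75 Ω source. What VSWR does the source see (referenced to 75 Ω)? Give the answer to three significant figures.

tan(βl) = -0.9
Z_in = Z_0·(Z_L + jZ_0·tanβl)/(Z_0 + jZ_L·tanβl) = 25.8 + j48.4 Ω
Γ_s = (Z_in − Z_s)/(Z_in + Z_s) = (-49.2 + j48.4)/(101 + j48.4), |Γ_s| = 0.617
VSWR = (1 + |Γ_s|)/(1 − |Γ_s|)

VSWR ≈ 4.22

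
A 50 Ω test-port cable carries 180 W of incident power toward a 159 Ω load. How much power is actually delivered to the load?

P_delivered ≈ 131 W

Γ = (159 − 50)/(159 + 50) = 0.522
|Γ|² = 0.272
P_refl = |Γ|²·P_inc = 49 W, P_del = (1 − |Γ|²)·P_inc = 131 W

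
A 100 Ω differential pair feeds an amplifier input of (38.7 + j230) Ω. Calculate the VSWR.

Γ = (Z_L − Z_0)/(Z_L + Z_0) = (-61.3 + j230)/(138.7 + j230)
|Γ| = 238/269 = 0.886
VSWR = (1 + |Γ|)/(1 − |Γ|) = 1.89/0.114

VSWR ≈ 16.6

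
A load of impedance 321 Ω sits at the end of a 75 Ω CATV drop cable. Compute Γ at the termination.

Γ = (Z_L − Z_0)/(Z_L + Z_0) = (321 − 75)/(321 + 75) = 246/396

Γ = 0.621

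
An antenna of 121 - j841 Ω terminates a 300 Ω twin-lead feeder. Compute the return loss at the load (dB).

RL ≈ 0.779 dB

Γ = (-179 − j841)/(421 − j841), |Γ| = 0.914
RL = −20·log₁₀|Γ| = −20·log₁₀(0.914)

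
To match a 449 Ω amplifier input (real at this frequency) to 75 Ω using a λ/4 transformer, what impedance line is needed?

Z_qwt ≈ 184 Ω

Z_qwt = √(Z_0·R_L) = √(75 × 449) = √33680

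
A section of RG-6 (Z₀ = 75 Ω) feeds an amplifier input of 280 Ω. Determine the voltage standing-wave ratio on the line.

VSWR ≈ 3.73

For a purely resistive load, VSWR = R_L/Z_0 or Z_0/R_L (whichever > 1) = 280/75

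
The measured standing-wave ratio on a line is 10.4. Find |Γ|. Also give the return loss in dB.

|Γ| = (S − 1)/(S + 1) = (10.4 − 1)/(10.4 + 1) = 9.4/11.4
RL = −20·log₁₀|Γ| = −20·log₁₀(0.825)

|Γ| ≈ 0.825; return loss ≈ 1.68 dB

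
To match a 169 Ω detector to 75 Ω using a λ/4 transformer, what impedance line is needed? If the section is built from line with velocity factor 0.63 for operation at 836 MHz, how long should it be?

Z_qwt ≈ 113 Ω; length ≈ 5.65 cm

Z_qwt = √(Z_0·R_L) = √(75 × 169) = √12680
λ = 0.63·c/f = 0.226 m, so l = λ/4 = 0.0565 m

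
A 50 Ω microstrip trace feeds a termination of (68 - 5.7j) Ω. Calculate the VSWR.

Γ = (Z_L − Z_0)/(Z_L + Z_0) = (18 − j5.7)/(118 − j5.7)
|Γ| = 18.9/118 = 0.16
VSWR = (1 + |Γ|)/(1 − |Γ|) = 1.16/0.84

VSWR ≈ 1.38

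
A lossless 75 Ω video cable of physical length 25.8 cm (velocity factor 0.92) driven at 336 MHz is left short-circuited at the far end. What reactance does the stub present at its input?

X_in ≈ -176 Ω (capacitive)

λ = v/f = 0.92·c / 336 MHz = 0.821 m
βl = 2π·l/λ = 2π × 0.314 = 113°
tan(βl) = -2.35
For a short-circuited stub, Z_in = jZ_0·tan(βl)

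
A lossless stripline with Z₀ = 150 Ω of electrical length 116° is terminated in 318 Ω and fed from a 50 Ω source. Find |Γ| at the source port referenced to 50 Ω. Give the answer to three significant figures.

tan(βl) = -2.05
Z_in = Z_0·(Z_L + jZ_0·tanβl)/(Z_0 + jZ_L·tanβl) = 83.2 + j54 Ω
Γ_s = (Z_in − Z_s)/(Z_in + Z_s) = (33.2 + j54)/(133 + j54), |Γ_s| = 0.441

|Γ| ≈ 0.441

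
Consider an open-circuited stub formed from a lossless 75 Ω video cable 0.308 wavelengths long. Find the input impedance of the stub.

βl = 2π × 0.308 = 111°
tan(βl) = -2.62
For an open-circuited stub, Z_in = −jZ_0·cot(βl) = −jZ_0/tan(βl)

Z_in ≈ +j28.6 Ω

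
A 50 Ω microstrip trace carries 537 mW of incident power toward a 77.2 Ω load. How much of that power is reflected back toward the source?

Γ = (77.2 − 50)/(77.2 + 50) = 0.214
|Γ|² = 0.0457
P_refl = |Γ|²·P_inc = 24.6 mW, P_del = (1 − |Γ|²)·P_inc = 512 mW

P_reflected ≈ 24.6 mW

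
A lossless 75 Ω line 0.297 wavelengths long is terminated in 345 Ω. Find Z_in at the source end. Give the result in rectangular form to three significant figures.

Z_in ≈ 17.7 + j21.6 Ω

βl = 2π × 0.297 = 107°
tan(βl) = tan(107°) = -3.29
Z_in = Z_0·(Z_L + jZ_0·tanβl)/(Z_0 + jZ_L·tanβl)
     = 75·(345 − j247)/(75 − j1130)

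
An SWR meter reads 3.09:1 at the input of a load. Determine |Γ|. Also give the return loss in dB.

|Γ| = (S − 1)/(S + 1) = (3.09 − 1)/(3.09 + 1) = 2.09/4.09
RL = −20·log₁₀|Γ| = −20·log₁₀(0.511)

|Γ| ≈ 0.511; return loss ≈ 5.83 dB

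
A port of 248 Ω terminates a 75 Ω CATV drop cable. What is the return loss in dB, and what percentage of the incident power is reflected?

Γ = (248 − 75)/(248 + 75) = 0.536
RL = −20·log₁₀(0.536) = 5.42 dB
P_refl/P_inc = |Γ|² = 0.287

RL ≈ 5.42 dB; 28.7% of incident power reflected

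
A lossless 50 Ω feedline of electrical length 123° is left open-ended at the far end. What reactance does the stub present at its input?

tan(βl) = -1.54
For an open-ended stub, Z_in = −jZ_0·cot(βl) = −jZ_0/tan(βl)

X_in ≈ 32.5 Ω (inductive)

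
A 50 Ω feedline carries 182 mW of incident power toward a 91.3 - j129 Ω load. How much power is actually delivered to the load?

P_delivered ≈ 90.8 mW

|Γ| = |(41.3 − j129)/(141.3 − j129)| = 0.708
|Γ|² = 0.501
P_refl = |Γ|²·P_inc = 91.2 mW, P_del = (1 − |Γ|²)·P_inc = 90.8 mW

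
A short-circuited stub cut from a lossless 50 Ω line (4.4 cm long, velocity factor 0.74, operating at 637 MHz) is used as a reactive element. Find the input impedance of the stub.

Z_in ≈ +j50.8 Ω

λ = v/f = 0.74·c / 637 MHz = 0.349 m
βl = 2π·l/λ = 2π × 0.126 = 45.5°
tan(βl) = 1.02
For a short-circuited stub, Z_in = jZ_0·tan(βl)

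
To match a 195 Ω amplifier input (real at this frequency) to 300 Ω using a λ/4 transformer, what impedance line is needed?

Z_qwt ≈ 242 Ω

Z_qwt = √(Z_0·R_L) = √(300 × 195) = √58500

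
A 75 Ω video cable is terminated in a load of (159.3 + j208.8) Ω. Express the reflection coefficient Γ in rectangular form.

Γ ≈ 0.643 + j0.318

Γ = (Z_L − Z_0)/(Z_L + Z_0) = (84.3 + j208.8)/(234.3 + j208.8)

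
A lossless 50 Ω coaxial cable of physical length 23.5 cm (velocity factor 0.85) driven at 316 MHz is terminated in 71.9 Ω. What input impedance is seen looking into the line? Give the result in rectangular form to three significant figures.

Z_in ≈ 36 + j6.62 Ω

λ = v/f = 0.85·c / 316 MHz = 0.807 m
βl = 2π·l/λ = 2π × 0.291 = 105°
tan(βl) = tan(105°) = -3.77
Z_in = Z_0·(Z_L + jZ_0·tanβl)/(Z_0 + jZ_L·tanβl)
     = 50·(71.9 − j189)/(50 − j271)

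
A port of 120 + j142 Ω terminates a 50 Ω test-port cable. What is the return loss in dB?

RL ≈ 2.92 dB

Γ = (70 + j142)/(170 + j142), |Γ| = 0.715
RL = −20·log₁₀|Γ| = −20·log₁₀(0.715)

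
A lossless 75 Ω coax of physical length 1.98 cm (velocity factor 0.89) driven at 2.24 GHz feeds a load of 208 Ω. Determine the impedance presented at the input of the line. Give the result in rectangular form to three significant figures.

Z_in ≈ 34.7 − j36.4 Ω

λ = v/f = 0.89·c / 2.24 GHz = 0.119 m
βl = 2π·l/λ = 2π × 0.166 = 59.8°
tan(βl) = tan(59.8°) = 1.72
Z_in = Z_0·(Z_L + jZ_0·tanβl)/(Z_0 + jZ_L·tanβl)
     = 75·(208 + j129)/(75 + j357)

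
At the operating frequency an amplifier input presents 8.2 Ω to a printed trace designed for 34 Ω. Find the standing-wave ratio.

For a purely resistive load, VSWR = R_L/Z_0 or Z_0/R_L (whichever > 1) = 34/8.2

VSWR ≈ 4.15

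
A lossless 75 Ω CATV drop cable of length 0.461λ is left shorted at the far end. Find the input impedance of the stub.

Z_in ≈ −j18.8 Ω

βl = 2π × 0.461 = 166°
tan(βl) = -0.25
For a shorted stub, Z_in = jZ_0·tan(βl)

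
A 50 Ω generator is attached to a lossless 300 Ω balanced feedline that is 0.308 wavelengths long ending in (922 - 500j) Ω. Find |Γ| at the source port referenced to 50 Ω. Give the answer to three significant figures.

|Γ| ≈ 0.759

βl = 2π × 0.308 = 111°
tan(βl) = -2.62
Z_in = Z_0·(Z_L + jZ_0·tanβl)/(Z_0 + jZ_L·tanβl) = 95.2 + j154 Ω
Γ_s = (Z_in − Z_s)/(Z_in + Z_s) = (45.2 + j154)/(145 + j154), |Γ_s| = 0.759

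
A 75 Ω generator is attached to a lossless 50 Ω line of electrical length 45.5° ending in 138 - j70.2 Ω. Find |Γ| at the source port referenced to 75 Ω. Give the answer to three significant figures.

tan(βl) = 1.02
Z_in = Z_0·(Z_L + jZ_0·tanβl)/(Z_0 + jZ_L·tanβl) = 20.4 − j31.5 Ω
Γ_s = (Z_in − Z_s)/(Z_in + Z_s) = (-54.6 − j31.5)/(95.4 − j31.5), |Γ_s| = 0.628

|Γ| ≈ 0.628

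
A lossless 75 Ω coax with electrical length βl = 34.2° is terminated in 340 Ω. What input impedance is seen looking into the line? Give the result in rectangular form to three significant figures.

tan(βl) = tan(34.2°) = 0.68
Z_in = Z_0·(Z_L + jZ_0·tanβl)/(Z_0 + jZ_L·tanβl)
     = 75·(340 + j51)/(75 + j231)

Z_in ≈ 47.4 − j95 Ω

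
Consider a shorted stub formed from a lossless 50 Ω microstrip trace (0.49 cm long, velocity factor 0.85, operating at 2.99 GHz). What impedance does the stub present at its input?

Z_in ≈ +j18.9 Ω

λ = v/f = 0.85·c / 2.99 GHz = 0.0853 m
βl = 2π·l/λ = 2π × 0.0575 = 20.7°
tan(βl) = 0.378
For a shorted stub, Z_in = jZ_0·tan(βl)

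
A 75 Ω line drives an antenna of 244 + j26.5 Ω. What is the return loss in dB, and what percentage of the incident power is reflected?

Γ = (169 + j26.5)/(319 + j26.5), |Γ| = 0.534
RL = −20·log₁₀(0.534) = 5.44 dB
P_refl/P_inc = |Γ|² = 0.286

RL ≈ 5.44 dB; 28.6% of incident power reflected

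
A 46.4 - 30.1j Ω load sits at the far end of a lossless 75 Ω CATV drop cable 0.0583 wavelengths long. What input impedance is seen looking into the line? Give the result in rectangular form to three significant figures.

Z_in ≈ 38.4 − j9.04 Ω

βl = 2π × 0.0583 = 21°
tan(βl) = tan(21°) = 0.384
Z_in = Z_0·(Z_L + jZ_0·tanβl)/(Z_0 + jZ_L·tanβl)
     = 75·(46.4 − j1.33)/(86.5 + j17.8)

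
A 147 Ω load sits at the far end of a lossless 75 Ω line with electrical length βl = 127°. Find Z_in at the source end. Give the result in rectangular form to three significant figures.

Z_in ≈ 52.3 + j36.4 Ω

tan(βl) = tan(127°) = -1.33
Z_in = Z_0·(Z_L + jZ_0·tanβl)/(Z_0 + jZ_L·tanβl)
     = 75·(147 − j99.5)/(75 − j195)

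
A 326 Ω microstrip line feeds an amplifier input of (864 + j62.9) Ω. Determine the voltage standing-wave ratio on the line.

VSWR ≈ 2.67

Γ = (Z_L − Z_0)/(Z_L + Z_0) = (538 + j62.9)/(1190 + j62.9)
|Γ| = 542/1190 = 0.455
VSWR = (1 + |Γ|)/(1 − |Γ|) = 1.45/0.545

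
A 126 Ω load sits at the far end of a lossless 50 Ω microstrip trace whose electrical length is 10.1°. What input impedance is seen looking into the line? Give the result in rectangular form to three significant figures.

tan(βl) = tan(10.1°) = 0.178
Z_in = Z_0·(Z_L + jZ_0·tanβl)/(Z_0 + jZ_L·tanβl)
     = 50·(126 + j8.91)/(50 + j22.4)

Z_in ≈ 108 − j39.7 Ω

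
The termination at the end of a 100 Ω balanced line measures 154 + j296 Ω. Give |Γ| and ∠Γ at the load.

Γ ≈ 0.771 ∠ 30.3°

Γ = (Z_L − Z_0)/(Z_L + Z_0) = (54 + j296)/(254 + j296)
|Γ| = 301/390 = 0.771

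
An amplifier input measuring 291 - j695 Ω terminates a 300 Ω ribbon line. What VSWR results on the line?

Γ = (Z_L − Z_0)/(Z_L + Z_0) = (-9 − j695)/(591 − j695)
|Γ| = 695/912 = 0.762
VSWR = (1 + |Γ|)/(1 − |Γ|) = 1.76/0.238

VSWR ≈ 7.4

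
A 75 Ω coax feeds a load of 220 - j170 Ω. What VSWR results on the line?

VSWR ≈ 4.82

Γ = (Z_L − Z_0)/(Z_L + Z_0) = (145 − j170)/(295 − j170)
|Γ| = 223/340 = 0.656
VSWR = (1 + |Γ|)/(1 − |Γ|) = 1.66/0.344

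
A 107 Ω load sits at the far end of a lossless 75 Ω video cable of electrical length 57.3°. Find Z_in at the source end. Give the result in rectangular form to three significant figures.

Z_in ≈ 61.7 − j20.4 Ω

tan(βl) = tan(57.3°) = 1.56
Z_in = Z_0·(Z_L + jZ_0·tanβl)/(Z_0 + jZ_L·tanβl)
     = 75·(107 + j117)/(75 + j167)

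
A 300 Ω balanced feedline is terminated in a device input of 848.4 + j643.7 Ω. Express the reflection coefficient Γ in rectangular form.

Γ ≈ 0.602 + j0.223

Γ = (Z_L − Z_0)/(Z_L + Z_0) = (548.4 + j643.7)/(1148 + j643.7)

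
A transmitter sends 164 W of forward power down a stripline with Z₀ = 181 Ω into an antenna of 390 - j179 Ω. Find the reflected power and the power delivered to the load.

|Γ| = |(209 − j179)/(571 − j179)| = 0.46
|Γ|² = 0.211
P_refl = |Γ|²·P_inc = 34.7 W, P_del = (1 − |Γ|²)·P_inc = 129 W

P_reflected ≈ 34.7 W; P_delivered ≈ 129 W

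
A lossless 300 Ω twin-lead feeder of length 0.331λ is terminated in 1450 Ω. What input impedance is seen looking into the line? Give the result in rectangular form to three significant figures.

βl = 2π × 0.331 = 119°
tan(βl) = tan(119°) = -1.79
Z_in = Z_0·(Z_L + jZ_0·tanβl)/(Z_0 + jZ_L·tanβl)
     = 300·(1450 − j538)/(300 − j2600)

Z_in ≈ 80.3 + j158 Ω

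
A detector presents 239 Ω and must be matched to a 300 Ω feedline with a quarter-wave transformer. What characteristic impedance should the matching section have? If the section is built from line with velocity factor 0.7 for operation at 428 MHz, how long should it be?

Z_qwt ≈ 268 Ω; length ≈ 12.3 cm

Z_qwt = √(Z_0·R_L) = √(300 × 239) = √71700
λ = 0.7·c/f = 0.491 m, so l = λ/4 = 0.123 m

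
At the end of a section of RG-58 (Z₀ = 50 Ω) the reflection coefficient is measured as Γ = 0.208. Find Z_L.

Z_L = Z_0·(1 + Γ)/(1 − Γ) = 50·(1.21)/(0.792)

Z_L ≈ 76.3 Ω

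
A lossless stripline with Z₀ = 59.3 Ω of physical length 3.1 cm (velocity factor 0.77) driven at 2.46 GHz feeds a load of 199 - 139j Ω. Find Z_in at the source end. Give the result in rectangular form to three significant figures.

Z_in ≈ 17.9 + j42.2 Ω

λ = v/f = 0.77·c / 2.46 GHz = 0.0939 m
βl = 2π·l/λ = 2π × 0.33 = 119°
tan(βl) = tan(119°) = -1.82
Z_in = Z_0·(Z_L + jZ_0·tanβl)/(Z_0 + jZ_L·tanβl)
     = 59.3·(199 − j247)/(-193 − j361)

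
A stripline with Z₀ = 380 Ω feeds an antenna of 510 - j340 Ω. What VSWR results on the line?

VSWR ≈ 2.24

Γ = (Z_L − Z_0)/(Z_L + Z_0) = (130 − j340)/(890 − j340)
|Γ| = 364/953 = 0.382
VSWR = (1 + |Γ|)/(1 − |Γ|) = 1.38/0.618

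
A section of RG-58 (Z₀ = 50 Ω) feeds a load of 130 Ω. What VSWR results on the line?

VSWR ≈ 2.6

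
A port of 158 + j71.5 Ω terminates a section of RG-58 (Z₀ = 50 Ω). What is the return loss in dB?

Γ = (108 + j71.5)/(208 + j71.5), |Γ| = 0.589
RL = −20·log₁₀|Γ| = −20·log₁₀(0.589)

RL ≈ 4.6 dB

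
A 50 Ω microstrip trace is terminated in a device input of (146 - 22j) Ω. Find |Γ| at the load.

|Γ| ≈ 0.499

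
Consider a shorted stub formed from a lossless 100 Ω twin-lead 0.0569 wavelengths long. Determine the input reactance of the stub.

βl = 2π × 0.0569 = 20.5°
tan(βl) = 0.374
For a shorted stub, Z_in = jZ_0·tan(βl)

X_in ≈ 37.4 Ω (inductive)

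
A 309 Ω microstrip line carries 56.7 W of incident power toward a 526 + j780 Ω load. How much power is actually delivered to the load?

P_delivered ≈ 28.2 W

|Γ| = |(217 + j780)/(835 + j780)| = 0.709
|Γ|² = 0.502
P_refl = |Γ|²·P_inc = 28.5 W, P_del = (1 − |Γ|²)·P_inc = 28.2 W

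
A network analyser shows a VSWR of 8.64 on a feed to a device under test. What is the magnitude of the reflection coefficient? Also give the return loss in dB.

|Γ| = (S − 1)/(S + 1) = (8.64 − 1)/(8.64 + 1) = 7.64/9.64
RL = −20·log₁₀|Γ| = −20·log₁₀(0.793)

|Γ| ≈ 0.793; return loss ≈ 2.02 dB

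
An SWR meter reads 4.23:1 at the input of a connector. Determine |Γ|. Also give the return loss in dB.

|Γ| ≈ 0.618; return loss ≈ 4.19 dB

|Γ| = (S − 1)/(S + 1) = (4.23 − 1)/(4.23 + 1) = 3.23/5.23
RL = −20·log₁₀|Γ| = −20·log₁₀(0.618)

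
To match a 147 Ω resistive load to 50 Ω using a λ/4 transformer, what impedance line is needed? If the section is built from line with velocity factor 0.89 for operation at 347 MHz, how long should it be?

Z_qwt ≈ 85.7 Ω; length ≈ 19.2 cm

Z_qwt = √(Z_0·R_L) = √(50 × 147) = √7350
λ = 0.89·c/f = 0.769 m, so l = λ/4 = 0.192 m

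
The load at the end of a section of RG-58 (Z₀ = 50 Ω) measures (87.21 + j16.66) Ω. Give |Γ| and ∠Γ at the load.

Γ = (Z_L − Z_0)/(Z_L + Z_0) = (37.21 + j16.66)/(137.2 + j16.66)
|Γ| = 40.8/138 = 0.295

Γ ≈ 0.295 ∠ 17.2°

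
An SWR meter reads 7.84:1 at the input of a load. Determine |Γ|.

|Γ| = (S − 1)/(S + 1) = (7.84 − 1)/(7.84 + 1) = 6.84/8.84

|Γ| ≈ 0.774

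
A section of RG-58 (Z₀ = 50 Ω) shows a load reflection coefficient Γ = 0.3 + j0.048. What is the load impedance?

Z_L = Z_0·(1 + Γ)/(1 − Γ) = 50·(1.3 + j0.048)/(0.7 − j0.048)

Z_L ≈ 92.2 + j9.75 Ω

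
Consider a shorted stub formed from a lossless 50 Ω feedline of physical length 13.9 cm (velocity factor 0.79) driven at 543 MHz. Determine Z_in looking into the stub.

λ = v/f = 0.79·c / 543 MHz = 0.436 m
βl = 2π·l/λ = 2π × 0.318 = 115°
tan(βl) = -2.18
For a shorted stub, Z_in = jZ_0·tan(βl)

Z_in ≈ −j109 Ω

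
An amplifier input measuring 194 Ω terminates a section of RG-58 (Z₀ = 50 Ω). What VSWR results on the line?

VSWR ≈ 3.88

For a purely resistive load, VSWR = R_L/Z_0 or Z_0/R_L (whichever > 1) = 194/50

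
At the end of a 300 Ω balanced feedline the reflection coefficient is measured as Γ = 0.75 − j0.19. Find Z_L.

Z_L ≈ 1220 − j1160 Ω

Z_L = Z_0·(1 + Γ)/(1 − Γ) = 300·(1.75 − j0.19)/(0.25 + j0.19)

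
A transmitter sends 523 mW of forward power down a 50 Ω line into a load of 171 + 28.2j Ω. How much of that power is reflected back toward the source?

|Γ| = |(121 + j28.2)/(221 + j28.2)| = 0.558
|Γ|² = 0.311
P_refl = |Γ|²·P_inc = 163 mW, P_del = (1 − |Γ|²)·P_inc = 360 mW

P_reflected ≈ 163 mW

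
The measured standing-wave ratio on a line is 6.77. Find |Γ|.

|Γ| ≈ 0.743

|Γ| = (S − 1)/(S + 1) = (6.77 − 1)/(6.77 + 1) = 5.77/7.77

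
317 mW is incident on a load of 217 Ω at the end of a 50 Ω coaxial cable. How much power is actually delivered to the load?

P_delivered ≈ 193 mW

Γ = (217 − 50)/(217 + 50) = 0.625
|Γ|² = 0.391
P_refl = |Γ|²·P_inc = 124 mW, P_del = (1 − |Γ|²)·P_inc = 193 mW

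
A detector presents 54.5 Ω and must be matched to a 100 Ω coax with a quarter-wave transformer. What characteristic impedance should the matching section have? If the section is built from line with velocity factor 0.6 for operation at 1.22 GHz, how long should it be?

Z_qwt ≈ 73.8 Ω; length ≈ 3.69 cm

Z_qwt = √(Z_0·R_L) = √(100 × 54.5) = √5450
λ = 0.6·c/f = 0.148 m, so l = λ/4 = 0.0369 m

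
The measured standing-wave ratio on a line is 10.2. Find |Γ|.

|Γ| = (S − 1)/(S + 1) = (10.2 − 1)/(10.2 + 1) = 9.2/11.2

|Γ| ≈ 0.821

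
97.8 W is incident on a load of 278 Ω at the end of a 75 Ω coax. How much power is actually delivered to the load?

Γ = (278 − 75)/(278 + 75) = 0.575
|Γ|² = 0.331
P_refl = |Γ|²·P_inc = 32.3 W, P_del = (1 − |Γ|²)·P_inc = 65.5 W

P_delivered ≈ 65.5 W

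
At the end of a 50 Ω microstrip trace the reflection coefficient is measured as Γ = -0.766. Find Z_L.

Z_L = Z_0·(1 + Γ)/(1 − Γ) = 50·(0.234)/(1.77)

Z_L ≈ 6.63 Ω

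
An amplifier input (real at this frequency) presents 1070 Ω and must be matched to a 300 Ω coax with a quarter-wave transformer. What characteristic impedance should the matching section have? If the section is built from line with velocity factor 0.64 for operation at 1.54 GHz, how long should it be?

Z_qwt ≈ 567 Ω; length ≈ 3.12 cm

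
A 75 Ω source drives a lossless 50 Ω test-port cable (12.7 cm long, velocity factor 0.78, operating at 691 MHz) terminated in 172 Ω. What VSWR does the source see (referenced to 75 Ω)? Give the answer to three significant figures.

VSWR ≈ 3.78

λ = v/f = 0.78·c / 691 MHz = 0.339 m
βl = 2π·l/λ = 2π × 0.375 = 135°
tan(βl) = -1
Z_in = Z_0·(Z_L + jZ_0·tanβl)/(Z_0 + jZ_L·tanβl) = 26.8 + j42.2 Ω
Γ_s = (Z_in − Z_s)/(Z_in + Z_s) = (-48.2 + j42.2)/(102 + j42.2), |Γ_s| = 0.581
VSWR = (1 + |Γ_s|)/(1 − |Γ_s|)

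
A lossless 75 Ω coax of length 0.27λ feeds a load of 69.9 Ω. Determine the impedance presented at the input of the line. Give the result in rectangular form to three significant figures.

βl = 2π × 0.27 = 97.2°
tan(βl) = tan(97.2°) = -7.92
Z_in = Z_0·(Z_L + jZ_0·tanβl)/(Z_0 + jZ_L·tanβl)
     = 75·(69.9 − j594)/(75 − j553)

Z_in ≈ 80.3 − j1.41 Ω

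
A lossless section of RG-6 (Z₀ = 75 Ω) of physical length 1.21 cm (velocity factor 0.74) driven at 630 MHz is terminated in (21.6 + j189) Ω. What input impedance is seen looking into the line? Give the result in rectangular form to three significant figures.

Z_in ≈ 111 + j443 Ω

λ = v/f = 0.74·c / 630 MHz = 0.352 m
βl = 2π·l/λ = 2π × 0.0343 = 12.4°
tan(βl) = tan(12.4°) = 0.219
Z_in = Z_0·(Z_L + jZ_0·tanβl)/(Z_0 + jZ_L·tanβl)
     = 75·(21.6 + j205)/(33.6 + j4.73)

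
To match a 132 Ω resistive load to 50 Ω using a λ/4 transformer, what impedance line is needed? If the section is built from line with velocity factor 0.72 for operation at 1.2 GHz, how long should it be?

Z_qwt ≈ 81.2 Ω; length ≈ 4.5 cm

Z_qwt = √(Z_0·R_L) = √(50 × 132) = √6600
λ = 0.72·c/f = 0.18 m, so l = λ/4 = 0.045 m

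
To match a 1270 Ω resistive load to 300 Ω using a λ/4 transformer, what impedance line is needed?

Z_qwt ≈ 617 Ω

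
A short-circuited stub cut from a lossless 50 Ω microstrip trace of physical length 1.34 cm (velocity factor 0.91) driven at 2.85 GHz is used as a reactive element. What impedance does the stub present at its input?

λ = v/f = 0.91·c / 2.85 GHz = 0.0958 m
βl = 2π·l/λ = 2π × 0.14 = 50.4°
tan(βl) = 1.21
For a short-circuited stub, Z_in = jZ_0·tan(βl)

Z_in ≈ +j60.4 Ω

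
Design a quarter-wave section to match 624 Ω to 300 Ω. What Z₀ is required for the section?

Z_qwt = √(Z_0·R_L) = √(300 × 624) = √187200

Z_qwt ≈ 433 Ω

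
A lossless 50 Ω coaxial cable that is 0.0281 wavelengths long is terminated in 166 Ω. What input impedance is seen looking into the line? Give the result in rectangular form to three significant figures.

Z_in ≈ 127 − j66.2 Ω

βl = 2π × 0.0281 = 10.1°
tan(βl) = tan(10.1°) = 0.178
Z_in = Z_0·(Z_L + jZ_0·tanβl)/(Z_0 + jZ_L·tanβl)
     = 50·(166 + j8.92)/(50 + j29.6)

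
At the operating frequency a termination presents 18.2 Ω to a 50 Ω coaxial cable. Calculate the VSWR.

For a purely resistive load, VSWR = R_L/Z_0 or Z_0/R_L (whichever > 1) = 50/18.2

VSWR ≈ 2.75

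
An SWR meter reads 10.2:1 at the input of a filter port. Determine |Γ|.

|Γ| ≈ 0.821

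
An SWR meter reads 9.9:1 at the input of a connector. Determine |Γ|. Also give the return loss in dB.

|Γ| = (S − 1)/(S + 1) = (9.9 − 1)/(9.9 + 1) = 8.9/10.9
RL = −20·log₁₀|Γ| = −20·log₁₀(0.817)

|Γ| ≈ 0.817; return loss ≈ 1.76 dB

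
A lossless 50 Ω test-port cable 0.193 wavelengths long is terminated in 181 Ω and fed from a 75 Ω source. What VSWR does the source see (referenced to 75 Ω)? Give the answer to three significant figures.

VSWR ≈ 5.07

βl = 2π × 0.193 = 69.5°
tan(βl) = 2.67
Z_in = Z_0·(Z_L + jZ_0·tanβl)/(Z_0 + jZ_L·tanβl) = 15.6 − j17.1 Ω
Γ_s = (Z_in − Z_s)/(Z_in + Z_s) = (-59.4 − j17.1)/(90.6 − j17.1), |Γ_s| = 0.671
VSWR = (1 + |Γ_s|)/(1 − |Γ_s|)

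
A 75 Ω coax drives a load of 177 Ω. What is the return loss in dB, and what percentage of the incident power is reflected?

RL ≈ 7.86 dB; 16.4% of incident power reflected

Γ = (177 − 75)/(177 + 75) = 0.405
RL = −20·log₁₀(0.405) = 7.86 dB
P_refl/P_inc = |Γ|² = 0.164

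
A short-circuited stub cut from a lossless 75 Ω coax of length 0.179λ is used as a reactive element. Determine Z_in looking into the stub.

βl = 2π × 0.179 = 64.4°
tan(βl) = 2.09
For a short-circuited stub, Z_in = jZ_0·tan(βl)

Z_in ≈ +j157 Ω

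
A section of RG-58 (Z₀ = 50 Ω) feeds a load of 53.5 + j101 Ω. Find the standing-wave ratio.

Γ = (Z_L − Z_0)/(Z_L + Z_0) = (3.5 + j101)/(103.5 + j101)
|Γ| = 101/145 = 0.699
VSWR = (1 + |Γ|)/(1 − |Γ|) = 1.7/0.301

VSWR ≈ 5.64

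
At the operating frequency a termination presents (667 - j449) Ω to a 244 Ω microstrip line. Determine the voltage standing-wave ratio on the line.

Γ = (Z_L − Z_0)/(Z_L + Z_0) = (423 − j449)/(911 − j449)
|Γ| = 617/1020 = 0.607
VSWR = (1 + |Γ|)/(1 − |Γ|) = 1.61/0.393

VSWR ≈ 4.09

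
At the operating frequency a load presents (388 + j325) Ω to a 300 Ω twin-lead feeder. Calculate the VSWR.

VSWR ≈ 2.59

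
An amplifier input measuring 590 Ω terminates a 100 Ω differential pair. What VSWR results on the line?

VSWR ≈ 5.9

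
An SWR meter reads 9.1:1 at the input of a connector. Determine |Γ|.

|Γ| ≈ 0.802

|Γ| = (S − 1)/(S + 1) = (9.1 − 1)/(9.1 + 1) = 8.1/10.1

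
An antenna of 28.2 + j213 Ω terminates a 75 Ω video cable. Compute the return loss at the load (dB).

RL ≈ 0.711 dB

Γ = (-46.8 + j213)/(103.2 + j213), |Γ| = 0.921
RL = −20·log₁₀|Γ| = −20·log₁₀(0.921)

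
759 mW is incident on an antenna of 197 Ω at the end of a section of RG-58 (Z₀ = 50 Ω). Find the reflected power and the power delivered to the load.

Γ = (197 − 50)/(197 + 50) = 0.595
|Γ|² = 0.354
P_refl = |Γ|²·P_inc = 269 mW, P_del = (1 − |Γ|²)·P_inc = 490 mW

P_reflected ≈ 269 mW; P_delivered ≈ 490 mW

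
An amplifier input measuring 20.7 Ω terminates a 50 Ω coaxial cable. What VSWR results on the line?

For a purely resistive load, VSWR = R_L/Z_0 or Z_0/R_L (whichever > 1) = 50/20.7

VSWR ≈ 2.42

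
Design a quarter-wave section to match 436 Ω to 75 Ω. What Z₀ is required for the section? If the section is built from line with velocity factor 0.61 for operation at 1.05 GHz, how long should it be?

Z_qwt = √(Z_0·R_L) = √(75 × 436) = √32700
λ = 0.61·c/f = 0.174 m, so l = λ/4 = 0.0436 m

Z_qwt ≈ 181 Ω; length ≈ 4.36 cm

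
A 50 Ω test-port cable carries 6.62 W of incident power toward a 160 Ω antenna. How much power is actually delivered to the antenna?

Γ = (160 − 50)/(160 + 50) = 0.524
|Γ|² = 0.274
P_refl = |Γ|²·P_inc = 1.82 W, P_del = (1 − |Γ|²)·P_inc = 4.8 W

P_delivered ≈ 4.8 W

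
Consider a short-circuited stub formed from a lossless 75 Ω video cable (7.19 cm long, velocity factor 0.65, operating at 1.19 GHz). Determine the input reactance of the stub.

λ = v/f = 0.65·c / 1.19 GHz = 0.164 m
βl = 2π·l/λ = 2π × 0.439 = 158°
tan(βl) = -0.405
For a short-circuited stub, Z_in = jZ_0·tan(βl)

X_in ≈ -30.4 Ω (capacitive)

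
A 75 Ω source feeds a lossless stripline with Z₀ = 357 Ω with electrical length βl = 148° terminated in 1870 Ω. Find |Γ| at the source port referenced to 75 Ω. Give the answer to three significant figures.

|Γ| ≈ 0.897

tan(βl) = -0.625
Z_in = Z_0·(Z_L + jZ_0·tanβl)/(Z_0 + jZ_L·tanβl) = 222 + j503 Ω
Γ_s = (Z_in − Z_s)/(Z_in + Z_s) = (147 + j503)/(297 + j503), |Γ_s| = 0.897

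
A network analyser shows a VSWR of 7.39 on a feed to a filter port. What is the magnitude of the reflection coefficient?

|Γ| ≈ 0.762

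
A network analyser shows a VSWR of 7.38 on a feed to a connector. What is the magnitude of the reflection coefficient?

|Γ| ≈ 0.761

|Γ| = (S − 1)/(S + 1) = (7.38 − 1)/(7.38 + 1) = 6.38/8.38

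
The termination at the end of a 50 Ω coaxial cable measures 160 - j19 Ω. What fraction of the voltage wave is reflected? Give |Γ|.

|Γ| ≈ 0.529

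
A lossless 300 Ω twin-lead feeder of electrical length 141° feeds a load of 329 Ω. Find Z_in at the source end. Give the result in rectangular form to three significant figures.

tan(βl) = tan(141°) = -0.81
Z_in = Z_0·(Z_L + jZ_0·tanβl)/(Z_0 + jZ_L·tanβl)
     = 300·(329 − j243)/(300 − j266)

Z_in ≈ 305 + j27.5 Ω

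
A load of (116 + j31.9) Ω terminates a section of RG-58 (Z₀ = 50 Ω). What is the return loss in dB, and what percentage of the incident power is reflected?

Γ = (66 + j31.9)/(166 + j31.9), |Γ| = 0.434
RL = −20·log₁₀(0.434) = 7.26 dB
P_refl/P_inc = |Γ|² = 0.188

RL ≈ 7.26 dB; 18.8% of incident power reflected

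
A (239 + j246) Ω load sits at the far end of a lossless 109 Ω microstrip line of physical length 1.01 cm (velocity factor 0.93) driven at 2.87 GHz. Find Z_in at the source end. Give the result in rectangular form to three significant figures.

λ = v/f = 0.93·c / 2.87 GHz = 0.0972 m
βl = 2π·l/λ = 2π × 0.104 = 37.4°
tan(βl) = tan(37.4°) = 0.765
Z_in = Z_0·(Z_L + jZ_0·tanβl)/(Z_0 + jZ_L·tanβl)
     = 109·(239 + j329)/(-79.1 + j183)

Z_in ≈ 113 − j192 Ω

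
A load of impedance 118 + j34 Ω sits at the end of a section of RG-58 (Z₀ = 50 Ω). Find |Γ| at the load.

|Γ| ≈ 0.444

Γ = (Z_L − Z_0)/(Z_L + Z_0) = (68 + j34)/(168 + j34)
|Γ| = 76/171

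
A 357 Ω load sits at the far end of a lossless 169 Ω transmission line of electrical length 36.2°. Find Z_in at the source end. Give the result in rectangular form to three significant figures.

tan(βl) = tan(36.2°) = 0.732
Z_in = Z_0·(Z_L + jZ_0·tanβl)/(Z_0 + jZ_L·tanβl)
     = 169·(357 + j124)/(169 + j261)

Z_in ≈ 162 − j126 Ω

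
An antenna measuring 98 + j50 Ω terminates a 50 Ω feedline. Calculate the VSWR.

Γ = (Z_L − Z_0)/(Z_L + Z_0) = (48 + j50)/(148 + j50)
|Γ| = 69.3/156 = 0.444
VSWR = (1 + |Γ|)/(1 − |Γ|) = 1.44/0.556

VSWR ≈ 2.6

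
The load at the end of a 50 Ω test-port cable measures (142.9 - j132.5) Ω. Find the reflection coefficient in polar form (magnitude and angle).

Γ ≈ 0.691 ∠ -20.5°

Γ = (Z_L − Z_0)/(Z_L + Z_0) = (92.9 − j132.5)/(192.9 − j132.5)
|Γ| = 162/234 = 0.691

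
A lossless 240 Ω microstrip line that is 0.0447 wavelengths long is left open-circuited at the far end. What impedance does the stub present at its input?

βl = 2π × 0.0447 = 16.1°
tan(βl) = 0.288
For an open-circuited stub, Z_in = −jZ_0·cot(βl) = −jZ_0/tan(βl)

Z_in ≈ −j832 Ω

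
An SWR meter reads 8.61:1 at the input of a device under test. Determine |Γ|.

|Γ| = (S − 1)/(S + 1) = (8.61 − 1)/(8.61 + 1) = 7.61/9.61

|Γ| ≈ 0.792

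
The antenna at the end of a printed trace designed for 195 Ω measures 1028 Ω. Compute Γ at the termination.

Γ = (Z_L − Z_0)/(Z_L + Z_0) = (1028 − 195)/(1028 + 195) = 833/1223

Γ = 0.681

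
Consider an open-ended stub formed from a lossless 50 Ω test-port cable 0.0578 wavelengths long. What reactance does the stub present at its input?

X_in ≈ -132 Ω (capacitive)

βl = 2π × 0.0578 = 20.8°
tan(βl) = 0.38
For an open-ended stub, Z_in = −jZ_0·cot(βl) = −jZ_0/tan(βl)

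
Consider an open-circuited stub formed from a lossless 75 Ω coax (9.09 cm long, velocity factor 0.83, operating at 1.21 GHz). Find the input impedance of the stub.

Z_in ≈ +j196 Ω

λ = v/f = 0.83·c / 1.21 GHz = 0.206 m
βl = 2π·l/λ = 2π × 0.442 = 159°
tan(βl) = -0.383
For an open-circuited stub, Z_in = −jZ_0·cot(βl) = −jZ_0/tan(βl)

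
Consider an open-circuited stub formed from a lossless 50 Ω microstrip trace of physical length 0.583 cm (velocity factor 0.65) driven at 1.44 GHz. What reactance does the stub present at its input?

λ = v/f = 0.65·c / 1.44 GHz = 0.135 m
βl = 2π·l/λ = 2π × 0.0431 = 15.5°
tan(βl) = 0.277
For an open-circuited stub, Z_in = −jZ_0·cot(βl) = −jZ_0/tan(βl)

X_in ≈ -180 Ω (capacitive)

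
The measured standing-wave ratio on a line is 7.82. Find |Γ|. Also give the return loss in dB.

|Γ| = (S − 1)/(S + 1) = (7.82 − 1)/(7.82 + 1) = 6.82/8.82
RL = −20·log₁₀|Γ| = −20·log₁₀(0.773)

|Γ| ≈ 0.773; return loss ≈ 2.23 dB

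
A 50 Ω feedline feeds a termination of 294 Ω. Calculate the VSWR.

VSWR ≈ 5.88

For a purely resistive load, VSWR = R_L/Z_0 or Z_0/R_L (whichever > 1) = 294/50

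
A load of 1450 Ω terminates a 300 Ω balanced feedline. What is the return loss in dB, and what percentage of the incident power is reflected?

Γ = (1450 − 300)/(1450 + 300) = 0.657
RL = −20·log₁₀(0.657) = 3.65 dB
P_refl/P_inc = |Γ|² = 0.432

RL ≈ 3.65 dB; 43.2% of incident power reflected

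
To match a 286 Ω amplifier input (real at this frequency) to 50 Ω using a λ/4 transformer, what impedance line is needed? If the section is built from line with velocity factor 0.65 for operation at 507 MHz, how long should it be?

Z_qwt ≈ 120 Ω; length ≈ 9.62 cm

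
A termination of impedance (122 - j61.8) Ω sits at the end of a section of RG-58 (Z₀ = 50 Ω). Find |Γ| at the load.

|Γ| ≈ 0.519

Γ = (Z_L − Z_0)/(Z_L + Z_0) = (72 − j61.8)/(172 − j61.8)
|Γ| = 94.9/183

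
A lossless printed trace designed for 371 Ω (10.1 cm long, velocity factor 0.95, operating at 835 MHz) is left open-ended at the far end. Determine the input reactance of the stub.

λ = v/f = 0.95·c / 835 MHz = 0.341 m
βl = 2π·l/λ = 2π × 0.296 = 107°
tan(βl) = -3.37
For an open-ended stub, Z_in = −jZ_0·cot(βl) = −jZ_0/tan(βl)

X_in ≈ 110 Ω (inductive)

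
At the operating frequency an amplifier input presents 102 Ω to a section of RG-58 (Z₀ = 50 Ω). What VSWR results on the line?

Γ = (102 − 50)/(102 + 50) = 0.342
VSWR = (1 + 0.342)/(1 − 0.342)

VSWR ≈ 2.04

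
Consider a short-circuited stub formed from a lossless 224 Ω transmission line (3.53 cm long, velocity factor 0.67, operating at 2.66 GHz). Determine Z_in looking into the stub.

Z_in ≈ −j46.9 Ω

λ = v/f = 0.67·c / 2.66 GHz = 0.0756 m
βl = 2π·l/λ = 2π × 0.467 = 168°
tan(βl) = -0.209
For a short-circuited stub, Z_in = jZ_0·tan(βl)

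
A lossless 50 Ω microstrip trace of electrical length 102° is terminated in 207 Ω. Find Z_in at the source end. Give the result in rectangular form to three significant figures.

Z_in ≈ 12.6 + j9.98 Ω

tan(βl) = tan(102°) = -4.7
Z_in = Z_0·(Z_L + jZ_0·tanβl)/(Z_0 + jZ_L·tanβl)
     = 50·(207 − j235)/(50 − j974)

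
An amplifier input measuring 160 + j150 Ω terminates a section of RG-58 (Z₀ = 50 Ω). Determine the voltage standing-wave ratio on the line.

VSWR ≈ 6.16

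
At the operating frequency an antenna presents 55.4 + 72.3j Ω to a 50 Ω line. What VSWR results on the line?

Γ = (Z_L − Z_0)/(Z_L + Z_0) = (5.4 + j72.3)/(105.4 + j72.3)
|Γ| = 72.5/128 = 0.567
VSWR = (1 + |Γ|)/(1 − |Γ|) = 1.57/0.433

VSWR ≈ 3.62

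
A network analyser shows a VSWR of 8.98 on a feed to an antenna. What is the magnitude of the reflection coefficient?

|Γ| = (S − 1)/(S + 1) = (8.98 − 1)/(8.98 + 1) = 7.98/9.98

|Γ| ≈ 0.8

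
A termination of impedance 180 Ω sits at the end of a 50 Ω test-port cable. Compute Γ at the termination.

Γ = 0.565

Γ = (Z_L − Z_0)/(Z_L + Z_0) = (180 − 50)/(180 + 50) = 130/230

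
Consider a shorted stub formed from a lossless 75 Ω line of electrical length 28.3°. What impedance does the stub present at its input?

Z_in ≈ +j40.4 Ω

tan(βl) = 0.538
For a shorted stub, Z_in = jZ_0·tan(βl)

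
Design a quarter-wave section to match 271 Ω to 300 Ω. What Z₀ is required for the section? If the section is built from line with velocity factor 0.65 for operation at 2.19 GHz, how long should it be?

Z_qwt ≈ 285 Ω; length ≈ 2.23 cm

Z_qwt = √(Z_0·R_L) = √(300 × 271) = √81300
λ = 0.65·c/f = 0.089 m, so l = λ/4 = 0.0223 m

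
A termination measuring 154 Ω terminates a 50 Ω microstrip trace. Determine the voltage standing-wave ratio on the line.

Γ = (154 − 50)/(154 + 50) = 0.51
VSWR = (1 + 0.51)/(1 − 0.51)

VSWR ≈ 3.08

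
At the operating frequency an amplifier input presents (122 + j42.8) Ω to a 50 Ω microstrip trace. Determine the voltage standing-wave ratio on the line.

VSWR ≈ 2.79

Γ = (Z_L − Z_0)/(Z_L + Z_0) = (72 + j42.8)/(172 + j42.8)
|Γ| = 83.8/177 = 0.473
VSWR = (1 + |Γ|)/(1 − |Γ|) = 1.47/0.527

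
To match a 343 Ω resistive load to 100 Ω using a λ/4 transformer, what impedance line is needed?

Z_qwt ≈ 185 Ω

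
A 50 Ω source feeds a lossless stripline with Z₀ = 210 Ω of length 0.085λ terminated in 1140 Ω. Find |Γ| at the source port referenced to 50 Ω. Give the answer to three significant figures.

βl = 2π × 0.085 = 30.6°
tan(βl) = 0.591
Z_in = Z_0·(Z_L + jZ_0·tanβl)/(Z_0 + jZ_L·tanβl) = 136 − j313 Ω
Γ_s = (Z_in − Z_s)/(Z_in + Z_s) = (86.1 − j313)/(186 − j313), |Γ_s| = 0.891

|Γ| ≈ 0.891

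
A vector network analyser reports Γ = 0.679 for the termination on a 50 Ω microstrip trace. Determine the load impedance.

Z_L ≈ 262 Ω

Z_L = Z_0·(1 + Γ)/(1 − Γ) = 50·(1.68)/(0.321)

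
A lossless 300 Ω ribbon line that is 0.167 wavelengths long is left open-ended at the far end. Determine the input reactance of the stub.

βl = 2π × 0.167 = 60.1°
tan(βl) = 1.74
For an open-ended stub, Z_in = −jZ_0·cot(βl) = −jZ_0/tan(βl)

X_in ≈ -172 Ω (capacitive)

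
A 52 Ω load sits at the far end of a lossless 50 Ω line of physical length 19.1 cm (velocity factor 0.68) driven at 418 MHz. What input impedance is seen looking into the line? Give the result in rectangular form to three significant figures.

λ = v/f = 0.68·c / 418 MHz = 0.488 m
βl = 2π·l/λ = 2π × 0.391 = 141°
tan(βl) = tan(141°) = -0.813
Z_in = Z_0·(Z_L + jZ_0·tanβl)/(Z_0 + jZ_L·tanβl)
     = 50·(52 − j40.6)/(50 − j42.3)

Z_in ≈ 50.4 + j1.93 Ω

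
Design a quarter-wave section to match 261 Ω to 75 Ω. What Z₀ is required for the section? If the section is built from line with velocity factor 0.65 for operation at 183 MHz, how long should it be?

Z_qwt = √(Z_0·R_L) = √(75 × 261) = √19580
λ = 0.65·c/f = 1.07 m, so l = λ/4 = 0.266 m

Z_qwt ≈ 140 Ω; length ≈ 26.6 cm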